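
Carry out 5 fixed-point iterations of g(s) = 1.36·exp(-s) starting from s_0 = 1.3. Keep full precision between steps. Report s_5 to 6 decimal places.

0.611706

s_1 = g(1.300000) = 0.370643
s_2 = g(0.370643) = 0.938795
s_3 = g(0.938795) = 0.531895
s_4 = g(0.531895) = 0.798988
s_5 = g(0.798988) = 0.611706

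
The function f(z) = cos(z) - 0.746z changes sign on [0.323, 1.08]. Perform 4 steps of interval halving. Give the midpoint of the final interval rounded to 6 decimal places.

f(0.323000) = 0.707329, f(1.080000) = -0.334352 (opposite signs)
step 1: m = 0.701500, f(m) = 0.240556 > 0 → root in [0.701500, 1.080000]
step 2: m = 0.890750, f(m) = -0.035670 < 0 → root in [0.701500, 0.890750]
step 3: m = 0.796125, f(m) = 0.105572 > 0 → root in [0.796125, 0.890750]
step 4: m = 0.843438, f(m) = 0.035695 > 0 → root in [0.843438, 0.890750]
Midpoint of [0.843438, 0.890750] = 0.867094

0.867094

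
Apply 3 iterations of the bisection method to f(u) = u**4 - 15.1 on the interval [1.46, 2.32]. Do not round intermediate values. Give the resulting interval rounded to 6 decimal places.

[1.890000, 1.997500]

f(1.460000) = -10.556281, f(2.320000) = 13.870230 (opposite signs)
step 1: m = 1.890000, f(m) = -2.340102 < 0 → root in [1.890000, 2.320000]
step 2: m = 2.105000, f(m) = 4.533983 > 0 → root in [1.890000, 2.105000]
step 3: m = 1.997500, f(m) = 0.820150 > 0 → root in [1.890000, 1.997500]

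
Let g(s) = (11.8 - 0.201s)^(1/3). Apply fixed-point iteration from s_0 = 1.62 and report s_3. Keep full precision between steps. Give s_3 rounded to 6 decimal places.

2.247212

s_1 = g(1.620000) = 2.255501
s_2 = g(2.255501) = 2.247100
s_3 = g(2.247100) = 2.247212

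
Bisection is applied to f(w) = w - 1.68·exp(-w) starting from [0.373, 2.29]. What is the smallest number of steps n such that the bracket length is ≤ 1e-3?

11

Initial width b − a = 2.29 − 0.373 = 1.917000.
After n steps the width is (b−a)/2^n; need (b−a)/2^n ≤ 1e-3.
So n ≥ log₂(1.917000/1e-3) = log₂(1917.0000) ≈ 10.9046.
Hence n = 11.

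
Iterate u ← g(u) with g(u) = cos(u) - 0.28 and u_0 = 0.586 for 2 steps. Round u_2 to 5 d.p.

0.57087

u_1 = g(0.586000) = 0.553159
u_2 = g(0.553159) = 0.570869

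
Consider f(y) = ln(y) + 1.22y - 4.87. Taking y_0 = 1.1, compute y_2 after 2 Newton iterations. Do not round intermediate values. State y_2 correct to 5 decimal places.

3.06680

Newton update: y ← y − f(y)/f'(y).
f'(y) = 1/y + 1.22
y_0 = 1.100000: f = -3.432690, f' = 2.129091 → y_1 = 1.100000 - (-3.432690)/(2.129091) = 2.712280
y_1 = 2.712280: f = -0.563229, f' = 1.588694 → y_2 = 2.712280 - (-0.563229)/(1.588694) = 3.066803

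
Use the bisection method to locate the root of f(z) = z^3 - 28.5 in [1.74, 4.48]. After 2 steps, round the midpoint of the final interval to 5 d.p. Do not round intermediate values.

f(1.740000) = -23.231976, f(4.480000) = 61.415392 (opposite signs)
step 1: m = 3.110000, f(m) = 1.580231 > 0 → root in [1.740000, 3.110000]
step 2: m = 2.425000, f(m) = -14.239484 < 0 → root in [2.425000, 3.110000]
Midpoint of [2.425000, 3.110000] = 2.767500

2.76750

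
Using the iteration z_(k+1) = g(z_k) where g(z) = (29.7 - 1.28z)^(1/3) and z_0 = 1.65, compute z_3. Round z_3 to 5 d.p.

z_1 = g(1.650000) = 3.021622
z_2 = g(3.021622) = 2.956114
z_3 = g(2.956114) = 2.959309

2.95931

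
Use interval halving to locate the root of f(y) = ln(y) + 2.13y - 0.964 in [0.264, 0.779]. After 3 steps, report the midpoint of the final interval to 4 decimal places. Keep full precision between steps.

0.6824

f(0.264000) = -1.733486, f(0.779000) = 0.445526 (opposite signs)
step 1: m = 0.521500, f(m) = -0.504251 < 0 → root in [0.521500, 0.779000]
step 2: m = 0.650250, f(m) = -0.009366 < 0 → root in [0.650250, 0.779000]
step 3: m = 0.714625, f(m) = 0.222154 > 0 → root in [0.650250, 0.714625]
Midpoint of [0.650250, 0.714625] = 0.682438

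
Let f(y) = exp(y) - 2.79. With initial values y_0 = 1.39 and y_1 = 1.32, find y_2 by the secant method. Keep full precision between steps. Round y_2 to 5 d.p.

1.07412

f(y_0) = 1.224850, f(y_1) = 0.953421
y_2 = 1.320000 - (0.953421)·(1.320000 - 1.390000)/(0.953421 - (1.224850)) = 1.074118; f(y_2) = 0.137409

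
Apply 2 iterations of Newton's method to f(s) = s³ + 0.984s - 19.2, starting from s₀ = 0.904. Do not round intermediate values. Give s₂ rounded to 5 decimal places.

4.15144

f'(s) = 3s² + 0.984
s_0 = 0.904000: f = -17.571701, f' = 3.435648 → s_1 = 0.904000 - (-17.571701)/(3.435648) = 6.018523
s_1 = 6.018523: f = 204.728893, f' = 109.651858 → s_2 = 6.018523 - (204.728893)/(109.651858) = 4.151442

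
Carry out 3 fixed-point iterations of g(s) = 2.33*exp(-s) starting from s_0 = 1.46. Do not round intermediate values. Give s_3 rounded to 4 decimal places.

0.6002

s_1 = g(1.460000) = 0.541111
s_2 = g(0.541111) = 1.356296
s_3 = g(1.356296) = 0.600239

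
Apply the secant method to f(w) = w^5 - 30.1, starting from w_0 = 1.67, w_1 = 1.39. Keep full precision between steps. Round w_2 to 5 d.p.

2.28421

f(w_0) = -17.110801, f(w_1) = -24.911116
w_2 = 1.390000 - (-24.911116)·(1.390000 - 1.670000)/(-24.911116 - (-17.110801)) = 2.284209; f(w_2) = 32.084099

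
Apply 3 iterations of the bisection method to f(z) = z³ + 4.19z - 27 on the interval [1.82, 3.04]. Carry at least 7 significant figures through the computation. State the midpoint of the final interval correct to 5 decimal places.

2.50625

f(1.820000) = -13.345632, f(3.040000) = 13.832064 (opposite signs)
step 1: m = 2.430000, f(m) = -2.469393 < 0 → root in [2.430000, 3.040000]
step 2: m = 2.735000, f(m) = 4.918065 > 0 → root in [2.430000, 2.735000]
step 3: m = 2.582500, f(m) = 1.044158 > 0 → root in [2.430000, 2.582500]
Midpoint of [2.430000, 2.582500] = 2.506250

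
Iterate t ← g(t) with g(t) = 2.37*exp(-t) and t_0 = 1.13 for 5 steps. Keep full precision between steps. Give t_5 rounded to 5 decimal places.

t_1 = g(1.130000) = 0.765589
t_2 = g(0.765589) = 1.102192
t_3 = g(1.102192) = 0.787177
t_4 = g(0.787177) = 1.078653
t_5 = g(1.078653) = 0.805926

0.80593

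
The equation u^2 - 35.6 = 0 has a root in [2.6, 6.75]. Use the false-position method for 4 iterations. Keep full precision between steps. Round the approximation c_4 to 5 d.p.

f(2.600000) = -28.840000, f(6.750000) = 9.962500
step 1: c = 5.684492, f(c) = -3.286551 < 0 → new bracket [5.684492, 6.750000]
step 2: c = 5.948801, f(c) = -0.211764 < 0 → new bracket [5.948801, 6.750000]
step 3: c = 5.965477, f(c) = -0.013083 < 0 → new bracket [5.965477, 6.750000]
step 4: c = 5.966506, f(c) = -0.000806 < 0 → new bracket [5.966506, 6.750000]

5.96651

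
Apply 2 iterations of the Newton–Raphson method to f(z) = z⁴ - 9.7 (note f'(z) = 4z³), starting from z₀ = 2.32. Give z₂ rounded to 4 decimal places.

1.7858

Newton update: z ← z − f(z)/f'(z).
z_0 = 2.320000: f = 19.270230, f' = 49.948672 → z_1 = 2.320000 - (19.270230)/(49.948672) = 1.934199
z_1 = 1.934199: f = 4.296032, f' = 28.944343 → z_2 = 1.934199 - (4.296032)/(28.944343) = 1.785775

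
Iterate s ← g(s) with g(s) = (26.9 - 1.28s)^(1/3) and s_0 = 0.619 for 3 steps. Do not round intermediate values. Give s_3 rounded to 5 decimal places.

2.85432

s_1 = g(0.619000) = 2.966580
s_2 = g(2.966580) = 2.848097
s_3 = g(2.848097) = 2.854315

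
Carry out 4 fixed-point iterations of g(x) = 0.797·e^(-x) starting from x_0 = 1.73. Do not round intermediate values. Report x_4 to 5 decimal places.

0.53480

x_1 = g(1.730000) = 0.141296
x_2 = g(0.141296) = 0.691981
x_3 = g(0.691981) = 0.398965
x_4 = g(0.398965) = 0.534798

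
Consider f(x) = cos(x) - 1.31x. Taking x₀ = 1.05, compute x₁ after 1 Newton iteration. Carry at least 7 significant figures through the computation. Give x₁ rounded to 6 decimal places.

0.646804

f'(x) = -sin(x) - 1.31
x_0 = 1.050000: f = -0.877929, f' = -2.177423 → x_1 = 1.050000 - (-0.877929)/(-2.177423) = 0.646804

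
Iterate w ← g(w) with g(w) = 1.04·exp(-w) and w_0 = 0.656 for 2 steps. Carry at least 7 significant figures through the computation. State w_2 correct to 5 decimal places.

0.60625

w_1 = g(0.656000) = 0.539680
w_2 = g(0.539680) = 0.606252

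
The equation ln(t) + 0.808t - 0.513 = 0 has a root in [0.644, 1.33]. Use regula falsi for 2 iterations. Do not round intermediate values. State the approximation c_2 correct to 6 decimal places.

0.846752

f(0.644000) = -0.432705, f(1.330000) = 0.846819
step 1: c = 0.875989, f(c) = 0.062397 > 0 → new bracket [0.644000, 0.875989]
step 2: c = 0.846752, f(c) = 0.004827 > 0 → new bracket [0.644000, 0.846752]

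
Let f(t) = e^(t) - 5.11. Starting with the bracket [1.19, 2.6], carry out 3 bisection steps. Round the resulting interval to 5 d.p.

[1.54250, 1.71875]

f(1.190000) = -1.822919, f(2.600000) = 8.353738 (opposite signs)
step 1: m = 1.895000, f(m) = 1.542548 > 0 → root in [1.190000, 1.895000]
step 2: m = 1.542500, f(m) = -0.433734 < 0 → root in [1.542500, 1.895000]
step 3: m = 1.718750, f(m) = 0.467552 > 0 → root in [1.542500, 1.718750]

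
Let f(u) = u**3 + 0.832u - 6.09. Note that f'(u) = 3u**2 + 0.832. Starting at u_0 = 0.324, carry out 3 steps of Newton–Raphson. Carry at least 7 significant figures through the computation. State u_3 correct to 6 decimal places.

u_0 = 0.324000: f = -5.786420, f' = 1.146928 → u_1 = 0.324000 - (-5.786420)/(1.146928) = 5.369146
u_1 = 5.369146: f = 153.157457, f' = 87.315202 → u_2 = 5.369146 - (153.157457)/(87.315202) = 3.615071
u_2 = 3.615071: f = 44.162156, f' = 40.038215 → u_3 = 3.615071 - (44.162156)/(40.038215) = 2.512071

2.512071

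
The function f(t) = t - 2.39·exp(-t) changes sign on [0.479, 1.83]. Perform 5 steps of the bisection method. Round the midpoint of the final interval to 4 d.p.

0.9223

f(0.479000) = -1.001372, f(1.830000) = 1.446612 (opposite signs)
step 1: m = 1.154500, f(m) = 0.401136 > 0 → root in [0.479000, 1.154500]
step 2: m = 0.816750, f(m) = -0.239308 < 0 → root in [0.816750, 1.154500]
step 3: m = 0.985625, f(m) = 0.093663 > 0 → root in [0.816750, 0.985625]
step 4: m = 0.901188, f(m) = -0.069361 < 0 → root in [0.901188, 0.985625]
step 5: m = 0.943406, f(m) = 0.012980 > 0 → root in [0.901188, 0.943406]
Midpoint of [0.901188, 0.943406] = 0.922297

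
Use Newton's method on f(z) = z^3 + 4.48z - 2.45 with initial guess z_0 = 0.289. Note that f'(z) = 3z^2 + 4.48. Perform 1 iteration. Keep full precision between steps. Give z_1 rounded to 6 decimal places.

z_0 = 0.289000: f = -1.131142, f' = 4.730563 → z_1 = 0.289000 - (-1.131142)/(4.730563) = 0.528114

0.528114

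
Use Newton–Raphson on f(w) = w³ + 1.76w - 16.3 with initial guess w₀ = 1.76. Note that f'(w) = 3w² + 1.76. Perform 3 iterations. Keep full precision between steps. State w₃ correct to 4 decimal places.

w_0 = 1.760000: f = -7.750624, f' = 11.052800 → w_1 = 1.760000 - (-7.750624)/(11.052800) = 2.461236
w_1 = 2.461236: f = 2.941167, f' = 19.933052 → w_2 = 2.461236 - (2.941167)/(19.933052) = 2.313684
w_2 = 2.313684: f = 0.157543, f' = 17.819401 → w_3 = 2.313684 - (0.157543)/(17.819401) = 2.304843

2.3048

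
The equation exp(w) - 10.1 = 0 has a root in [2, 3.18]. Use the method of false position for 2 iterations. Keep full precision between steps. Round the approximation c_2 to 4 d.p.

2.2671

f(2.000000) = -2.710944, f(3.180000) = 13.946754
step 1: c = 2.192038, f(c) = -1.146557 < 0 → new bracket [2.192038, 3.180000]
step 2: c = 2.267088, f(c) = -0.448742 < 0 → new bracket [2.267088, 3.180000]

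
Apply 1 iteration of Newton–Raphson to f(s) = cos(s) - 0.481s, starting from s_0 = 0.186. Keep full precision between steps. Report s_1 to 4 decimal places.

1.5274

f'(s) = -sin(s) - 0.481
s_0 = 0.186000: f = 0.893286, f' = -0.665929 → s_1 = 0.186000 - (0.893286)/(-0.665929) = 1.527412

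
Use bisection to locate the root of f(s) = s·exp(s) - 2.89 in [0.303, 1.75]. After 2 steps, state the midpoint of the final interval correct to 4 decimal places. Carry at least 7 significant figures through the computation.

f(0.303000) = -2.479764, f(1.750000) = 7.180555 (opposite signs)
step 1: m = 1.026500, f(m) = -0.024752 < 0 → root in [1.026500, 1.750000]
step 2: m = 1.388250, f(m) = 2.673870 > 0 → root in [1.026500, 1.388250]
Midpoint of [1.026500, 1.388250] = 1.207375

1.2074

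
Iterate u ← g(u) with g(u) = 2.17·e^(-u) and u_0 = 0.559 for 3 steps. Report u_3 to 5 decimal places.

u_1 = g(0.559000) = 1.240764
u_2 = g(1.240764) = 0.627484
u_3 = g(0.627484) = 1.158635

1.15864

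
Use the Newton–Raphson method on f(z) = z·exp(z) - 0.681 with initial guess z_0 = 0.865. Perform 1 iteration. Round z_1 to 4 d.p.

0.5549

f'(z) = (z + 1)·exp(z)
z_0 = 0.865000: f = 1.373380, f' = 4.429386 → z_1 = 0.865000 - (1.373380)/(4.429386) = 0.554939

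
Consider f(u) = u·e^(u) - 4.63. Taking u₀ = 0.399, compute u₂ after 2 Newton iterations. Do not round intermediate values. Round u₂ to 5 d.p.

Newton update: u ← u − f(u)/f'(u).
f'(u) = (u + 1)·e^(u)
u_0 = 0.399000: f = -4.035357, f' = 2.084977 → u_1 = 0.399000 - (-4.035357)/(2.084977) = 2.334445
u_1 = 2.334445: f = 19.470162, f' = 34.423886 → u_2 = 2.334445 - (19.470162)/(34.423886) = 1.768844

1.76884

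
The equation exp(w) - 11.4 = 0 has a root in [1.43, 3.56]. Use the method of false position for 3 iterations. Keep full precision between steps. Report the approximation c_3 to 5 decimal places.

f(1.430000) = -7.221301, f(3.560000) = 23.763197
step 1: c = 1.926421, f(c) = -4.535100 < 0 → new bracket [1.926421, 3.560000]
step 2: c = 2.188220, f(c) = -2.480681 < 0 → new bracket [2.188220, 3.560000]
step 3: c = 2.317886, f(c) = -1.245814 < 0 → new bracket [2.317886, 3.560000]

2.31789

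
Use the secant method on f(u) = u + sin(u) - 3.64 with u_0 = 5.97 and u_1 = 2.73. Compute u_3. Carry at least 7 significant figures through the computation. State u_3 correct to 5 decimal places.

f(u_0) = 2.021909, f(u_1) = -0.509931
u_2 = 2.730000 - (-0.509931)·(2.730000 - 5.970000)/(-0.509931 - (2.021909)) = 3.382559; f(u_2) = -0.496082
u_3 = 3.382559 - (-0.496082)·(3.382559 - 2.730000)/(-0.496082 - (-0.509931)) = 26.758824; f(u_3) = 24.117296

26.75882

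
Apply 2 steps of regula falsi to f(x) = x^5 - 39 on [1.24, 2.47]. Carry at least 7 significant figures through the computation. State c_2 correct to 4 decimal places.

f(1.240000) = -36.068375, f(2.470000) = 52.935823
step 1: c = 1.738450, f(c) = -23.121464 < 0 → new bracket [1.738450, 2.470000]
step 2: c = 1.960841, f(c) = -10.012398 < 0 → new bracket [1.960841, 2.470000]

1.9608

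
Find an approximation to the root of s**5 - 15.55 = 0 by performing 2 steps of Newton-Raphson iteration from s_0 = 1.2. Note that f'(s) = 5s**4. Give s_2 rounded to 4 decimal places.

Newton update: s ← s − f(s)/f'(s).
s_0 = 1.200000: f = -13.061680, f' = 10.368000 → s_1 = 1.200000 - (-13.061680)/(10.368000) = 2.459807
s_1 = 2.459807: f = 74.504465, f' = 183.051885 → s_2 = 2.459807 - (74.504465)/(183.051885) = 2.052794

2.0528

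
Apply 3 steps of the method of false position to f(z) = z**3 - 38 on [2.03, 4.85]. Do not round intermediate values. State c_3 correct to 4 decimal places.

False-position update: c = (a·f(b) − b·f(a))/(f(b) − f(a)); replace the endpoint whose sign matches f(c).
f(2.030000) = -29.634573, f(4.850000) = 76.084125
step 1: c = 2.820489, f(c) = -15.562557 < 0 → new bracket [2.820489, 4.850000]
step 2: c = 3.165121, f(c) = -6.291839 < 0 → new bracket [3.165121, 4.850000]
step 3: c = 3.293812, f(c) = -2.264799 < 0 → new bracket [3.293812, 4.850000]

3.2938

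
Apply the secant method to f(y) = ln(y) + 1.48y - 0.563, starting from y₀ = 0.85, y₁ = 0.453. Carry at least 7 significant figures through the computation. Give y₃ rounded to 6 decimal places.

f(y_0) = 0.532481, f(y_1) = -0.684423
y_2 = 0.453000 - (-0.684423)·(0.453000 - 0.850000)/(-0.684423 - (0.532481)) = 0.676285; f(y_2) = 0.046760
y_3 = 0.676285 - (0.046760)·(0.676285 - 0.453000)/(0.046760 - (-0.684423)) = 0.662005; f(y_3) = 0.004286

0.662005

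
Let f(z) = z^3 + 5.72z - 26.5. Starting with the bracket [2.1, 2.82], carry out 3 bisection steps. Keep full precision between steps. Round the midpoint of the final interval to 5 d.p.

f(2.100000) = -5.227000, f(2.820000) = 12.056168 (opposite signs)
step 1: m = 2.460000, f(m) = 2.458136 > 0 → root in [2.100000, 2.460000]
step 2: m = 2.280000, f(m) = -1.606048 < 0 → root in [2.280000, 2.460000]
step 3: m = 2.370000, f(m) = 0.368453 > 0 → root in [2.280000, 2.370000]
Midpoint of [2.280000, 2.370000] = 2.325000

2.32500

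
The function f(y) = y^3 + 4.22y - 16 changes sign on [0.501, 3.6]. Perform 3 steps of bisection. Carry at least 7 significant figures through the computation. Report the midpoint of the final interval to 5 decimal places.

1.85681

f(0.501000) = -13.760028, f(3.600000) = 45.848000 (opposite signs)
step 1: m = 2.050500, f(m) = 1.274540 > 0 → root in [0.501000, 2.050500]
step 2: m = 1.275750, f(m) = -8.540003 < 0 → root in [1.275750, 2.050500]
step 3: m = 1.663125, f(m) = -4.381434 < 0 → root in [1.663125, 2.050500]
Midpoint of [1.663125, 2.050500] = 1.856812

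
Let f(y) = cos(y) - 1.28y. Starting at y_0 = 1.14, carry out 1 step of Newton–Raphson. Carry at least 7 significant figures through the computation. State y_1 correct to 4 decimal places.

Newton update: y ← y − f(y)/f'(y).
f'(y) = -sin(y) - 1.28
y_0 = 1.140000: f = -1.041605, f' = -2.188633 → y_1 = 1.140000 - (-1.041605)/(-2.188633) = 0.664084

0.6641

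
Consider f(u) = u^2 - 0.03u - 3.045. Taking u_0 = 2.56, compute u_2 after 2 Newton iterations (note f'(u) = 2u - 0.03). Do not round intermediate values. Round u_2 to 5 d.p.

1.76428

Newton update: u ← u − f(u)/f'(u).
u_0 = 2.560000: f = 3.431800, f' = 5.090000 → u_1 = 2.560000 - (3.431800)/(5.090000) = 1.885776
u_1 = 1.885776: f = 0.454578, f' = 3.741552 → u_2 = 1.885776 - (0.454578)/(3.741552) = 1.764282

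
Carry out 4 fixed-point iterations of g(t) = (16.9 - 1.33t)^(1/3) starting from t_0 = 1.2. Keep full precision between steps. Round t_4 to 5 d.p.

2.39371

t_1 = g(1.200000) = 2.482761
t_2 = g(2.482761) = 2.386845
t_3 = g(2.386845) = 2.394286
t_4 = g(2.394286) = 2.393710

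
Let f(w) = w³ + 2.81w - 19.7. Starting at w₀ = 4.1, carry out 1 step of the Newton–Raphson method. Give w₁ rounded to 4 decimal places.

f'(w) = 3w² + 2.81
w_0 = 4.100000: f = 60.742000, f' = 53.240000 → w_1 = 4.100000 - (60.742000)/(53.240000) = 2.959091

2.9591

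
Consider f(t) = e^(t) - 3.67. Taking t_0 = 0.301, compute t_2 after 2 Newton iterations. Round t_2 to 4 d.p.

1.5054

Newton update: t ← t − f(t)/f'(t).
f'(t) = e^(t)
t_0 = 0.301000: f = -2.318791, f' = 1.351209 → t_1 = 0.301000 - (-2.318791)/(1.351209) = 2.017085
t_1 = 2.017085: f = 3.846386, f' = 7.516386 → t_2 = 2.017085 - (3.846386)/(7.516386) = 1.505352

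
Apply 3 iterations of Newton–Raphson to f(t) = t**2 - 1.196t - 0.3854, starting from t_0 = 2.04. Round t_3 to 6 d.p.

f'(t) = 2t - 1.196
t_0 = 2.040000: f = 1.336360, f' = 2.884000 → t_1 = 2.040000 - (1.336360)/(2.884000) = 1.576630
t_1 = 1.576630: f = 0.214712, f' = 1.957259 → t_2 = 1.576630 - (0.214712)/(1.957259) = 1.466929
t_2 = 1.466929: f = 0.012034, f' = 1.737859 → t_3 = 1.466929 - (0.012034)/(1.737859) = 1.460005

1.460005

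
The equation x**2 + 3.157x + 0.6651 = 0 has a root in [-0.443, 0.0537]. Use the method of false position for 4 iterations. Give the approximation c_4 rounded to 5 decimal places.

-0.22701

f(-0.443000) = -0.537202, f(0.053700) = 0.837515
step 1: c = -0.248903, f(c) = -0.058734 < 0 → new bracket [-0.248903, 0.053700]
step 2: c = -0.229072, f(c) = -0.005608 < 0 → new bracket [-0.229072, 0.053700]
step 3: c = -0.227192, f(c) = -0.000528 < 0 → new bracket [-0.227192, 0.053700]
step 4: c = -0.227015, f(c) = -0.000050 < 0 → new bracket [-0.227015, 0.053700]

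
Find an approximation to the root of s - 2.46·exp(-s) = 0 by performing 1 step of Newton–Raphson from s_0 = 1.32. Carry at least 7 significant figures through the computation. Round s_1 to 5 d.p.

f'(s) = 1 + 2.46·exp(-s)
s_0 = 1.320000: f = 0.662847, f' = 1.657153 → s_1 = 1.320000 - (0.662847)/(1.657153) = 0.920008

0.92001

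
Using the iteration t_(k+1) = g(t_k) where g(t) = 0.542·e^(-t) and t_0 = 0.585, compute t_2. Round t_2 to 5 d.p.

0.40074

t_1 = g(0.585000) = 0.301951
t_2 = g(0.301951) = 0.400741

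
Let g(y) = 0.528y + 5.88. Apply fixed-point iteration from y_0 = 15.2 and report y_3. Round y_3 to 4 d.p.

12.8613

y_1 = g(15.200000) = 13.905600
y_2 = g(13.905600) = 13.222157
y_3 = g(13.222157) = 12.861299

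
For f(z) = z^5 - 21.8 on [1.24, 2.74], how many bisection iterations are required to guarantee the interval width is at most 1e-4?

Initial width b − a = 2.74 − 1.24 = 1.500000.
After n steps the width is (b−a)/2^n; need (b−a)/2^n ≤ 1e-4.
So n ≥ log₂(1.500000/1e-4) = log₂(15000.0000) ≈ 13.8727.
Hence n = 14.

14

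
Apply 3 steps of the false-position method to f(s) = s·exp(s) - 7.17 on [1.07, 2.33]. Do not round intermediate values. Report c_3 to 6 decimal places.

False-position update: c = (a·f(b) − b·f(a))/(f(b) − f(a)); replace the endpoint whose sign matches f(c).
f(1.070000) = -4.050544, f(2.330000) = 16.777604
step 1: c = 1.315038, f(c) = -2.271626 < 0 → new bracket [1.315038, 2.330000]
step 2: c = 1.436072, f(c) = -1.132535 < 0 → new bracket [1.436072, 2.330000]
step 3: c = 1.492599, f(c) = -0.529958 < 0 → new bracket [1.492599, 2.330000]

1.492599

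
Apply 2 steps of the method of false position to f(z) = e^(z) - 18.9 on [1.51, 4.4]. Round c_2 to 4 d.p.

2.4050

False-position update: c = (a·f(b) − b·f(a))/(f(b) − f(a)); replace the endpoint whose sign matches f(c).
f(1.510000) = -14.373269, f(4.400000) = 62.550869
step 1: c = 2.049996, f(c) = -11.132128 < 0 → new bracket [2.049996, 4.400000]
step 2: c = 2.405038, f(c) = -7.821148 < 0 → new bracket [2.405038, 4.400000]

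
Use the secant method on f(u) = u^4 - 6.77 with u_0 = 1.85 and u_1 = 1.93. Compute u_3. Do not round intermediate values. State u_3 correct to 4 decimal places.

1.6263

f(u_0) = 4.943506, f(u_1) = 7.104880
u_2 = 1.930000 - (7.104880)·(1.930000 - 1.850000)/(7.104880 - (4.943506)) = 1.667024; f(u_2) = 0.952660
u_3 = 1.667024 - (0.952660)·(1.667024 - 1.930000)/(0.952660 - (7.104880)) = 1.626302; f(u_3) = 0.225277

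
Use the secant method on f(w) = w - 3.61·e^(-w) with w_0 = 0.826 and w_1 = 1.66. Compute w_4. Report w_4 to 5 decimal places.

1.14683

f(w_0) = -0.754447, f(w_1) = 0.973598
w_2 = 1.660000 - (0.973598)·(1.660000 - 0.826000)/(0.973598 - (-0.754447)) = 1.190116; f(w_2) = 0.092005
w_3 = 1.190116 - (0.092005)·(1.190116 - 1.660000)/(0.092005 - (0.973598)) = 1.141078; f(w_3) = -0.012225
w_4 = 1.141078 - (-0.012225)·(1.141078 - 1.190116)/(-0.012225 - (0.092005)) = 1.146830; f(w_4) = 0.000141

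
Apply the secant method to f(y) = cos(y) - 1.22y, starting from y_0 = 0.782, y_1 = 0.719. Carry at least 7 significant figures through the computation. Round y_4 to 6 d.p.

Secant update: y_(k+1) = y_k − f(y_k)·(y_k − y_(k-1))/(f(y_k) − f(y_(k-1))).
f(y_0) = -0.244534, f(y_1) = -0.124715
y_2 = 0.719000 - (-0.124715)·(0.719000 - 0.782000)/(-0.124715 - (-0.244534)) = 0.653426; f(y_2) = -0.003173
y_3 = 0.653426 - (-0.003173)·(0.653426 - 0.719000)/(-0.003173 - (-0.124715)) = 0.651714; f(y_3) = -0.000045
y_4 = 0.651714 - (-0.000045)·(0.651714 - 0.653426)/(-0.000045 - (-0.003173)) = 0.651689; f(y_4) = -0.000000

0.651689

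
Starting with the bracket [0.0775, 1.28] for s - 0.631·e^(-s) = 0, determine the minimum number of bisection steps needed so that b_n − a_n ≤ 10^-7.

24

Initial width b − a = 1.28 − 0.0775 = 1.202500.
After n steps the width is (b−a)/2^n; need (b−a)/2^n ≤ 10^-7.
So n ≥ log₂(1.202500/10^-7) = log₂(12025000.0000) ≈ 23.5195.
Hence n = 24.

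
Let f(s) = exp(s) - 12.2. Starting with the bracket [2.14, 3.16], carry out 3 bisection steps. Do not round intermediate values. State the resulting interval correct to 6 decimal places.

[2.395000, 2.522500]

f(2.140000) = -3.700562, f(3.160000) = 11.370596 (opposite signs)
step 1: m = 2.650000, f(m) = 1.954039 > 0 → root in [2.140000, 2.650000]
step 2: m = 2.395000, f(m) = -1.231802 < 0 → root in [2.395000, 2.650000]
step 3: m = 2.522500, f(m) = 0.259707 > 0 → root in [2.395000, 2.522500]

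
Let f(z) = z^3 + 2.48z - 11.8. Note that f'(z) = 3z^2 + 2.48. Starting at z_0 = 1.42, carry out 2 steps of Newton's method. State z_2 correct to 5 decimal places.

1.92464

Newton update: z ← z − f(z)/f'(z).
z_0 = 1.420000: f = -5.415112, f' = 8.529200 → z_1 = 1.420000 - (-5.415112)/(8.529200) = 2.054891
z_1 = 2.054891: f = 1.973065, f' = 15.147731 → z_2 = 2.054891 - (1.973065)/(15.147731) = 1.924636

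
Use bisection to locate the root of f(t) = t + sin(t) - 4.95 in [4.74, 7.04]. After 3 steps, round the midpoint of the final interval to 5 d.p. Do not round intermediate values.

5.45875

f(4.740000) = -1.209619, f(7.040000) = 2.776609 (opposite signs)
step 1: m = 5.890000, f(m) = 0.556867 > 0 → root in [4.740000, 5.890000]
step 2: m = 5.315000, f(m) = -0.458859 < 0 → root in [5.315000, 5.890000]
step 3: m = 5.602500, f(m) = 0.023174 > 0 → root in [5.315000, 5.602500]
Midpoint of [5.315000, 5.602500] = 5.458750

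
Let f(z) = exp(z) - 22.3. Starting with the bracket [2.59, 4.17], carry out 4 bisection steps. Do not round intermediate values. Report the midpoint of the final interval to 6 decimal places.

f(2.590000) = -8.970228, f(4.170000) = 42.415452 (opposite signs)
step 1: m = 3.380000, f(m) = 7.070771 > 0 → root in [2.590000, 3.380000]
step 2: m = 2.985000, f(m) = -2.513498 < 0 → root in [2.985000, 3.380000]
step 3: m = 3.182500, f(m) = 1.806946 > 0 → root in [2.985000, 3.182500]
step 4: m = 3.083750, f(m) = -0.459850 < 0 → root in [3.083750, 3.182500]
Midpoint of [3.083750, 3.182500] = 3.133125

3.133125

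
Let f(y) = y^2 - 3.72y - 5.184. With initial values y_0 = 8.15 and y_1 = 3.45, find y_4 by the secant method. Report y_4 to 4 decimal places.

4.7796

f(y_0) = 30.920500, f(y_1) = -6.115500
y_2 = 3.450000 - (-6.115500)·(3.450000 - 8.150000)/(-6.115500 - (30.920500)) = 4.226079; f(y_2) = -3.045272
y_3 = 4.226079 - (-3.045272)·(4.226079 - 3.450000)/(-3.045272 - (-6.115500)) = 4.995849; f(y_3) = 1.189949
y_4 = 4.995849 - (1.189949)·(4.995849 - 4.226079)/(1.189949 - (-3.045272)) = 4.779570; f(y_4) = -0.119708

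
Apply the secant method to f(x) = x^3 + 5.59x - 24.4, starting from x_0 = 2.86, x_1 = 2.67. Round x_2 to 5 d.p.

f(x_0) = 14.981056, f(x_1) = 9.559463
x_2 = 2.670000 - (9.559463)·(2.670000 - 2.860000)/(9.559463 - (14.981056)) = 2.334988; f(x_2) = 1.383335

2.33499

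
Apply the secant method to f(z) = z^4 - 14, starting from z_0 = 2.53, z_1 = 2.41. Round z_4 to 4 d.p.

f(z_0) = 26.971521, f(z_1) = 19.734026
z_2 = 2.410000 - (19.734026)·(2.410000 - 2.530000)/(19.734026 - (26.971521)) = 2.082804; f(z_2) = 4.818855
z_3 = 2.082804 - (4.818855)·(2.082804 - 2.410000)/(4.818855 - (19.734026)) = 1.977092; f(z_3) = 1.279427
z_4 = 1.977092 - (1.279427)·(1.977092 - 2.082804)/(1.279427 - (4.818855)) = 1.938879; f(z_4) = 0.131970

1.9389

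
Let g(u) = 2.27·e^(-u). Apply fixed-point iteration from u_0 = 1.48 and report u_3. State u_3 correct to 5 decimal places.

0.58614

u_1 = g(1.480000) = 0.516738
u_2 = g(0.516738) = 1.353972
u_3 = g(1.353972) = 0.586143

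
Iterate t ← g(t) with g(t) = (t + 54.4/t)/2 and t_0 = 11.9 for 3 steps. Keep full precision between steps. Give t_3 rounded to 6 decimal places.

7.375771

t_1 = g(11.900000) = 8.235714
t_2 = g(8.235714) = 7.420546
t_3 = g(7.420546) = 7.375771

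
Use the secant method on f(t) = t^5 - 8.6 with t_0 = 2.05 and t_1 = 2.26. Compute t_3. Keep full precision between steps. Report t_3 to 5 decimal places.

Secant update: t_(k+1) = t_k − f(t_k)·(t_k − t_(k-1))/(f(t_k) − f(t_(k-1))).
f(t_0) = 27.605063, f(t_1) = 50.357926
t_2 = 2.260000 - (50.357926)·(2.260000 - 2.050000)/(50.357926 - (27.605063)) = 1.795216; f(t_2) = 10.045914
t_3 = 1.795216 - (10.045914)·(1.795216 - 2.260000)/(10.045914 - (50.357926)) = 1.679390; f(t_3) = 4.758508

1.67939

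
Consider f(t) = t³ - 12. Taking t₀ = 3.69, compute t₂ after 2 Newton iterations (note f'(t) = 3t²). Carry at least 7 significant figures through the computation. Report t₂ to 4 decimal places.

t_0 = 3.690000: f = 38.243409, f' = 40.848300 → t_1 = 3.690000 - (38.243409)/(40.848300) = 2.753770
t_1 = 2.753770: f = 8.882521, f' = 22.749746 → t_2 = 2.753770 - (8.882521)/(22.749746) = 2.363325

2.3633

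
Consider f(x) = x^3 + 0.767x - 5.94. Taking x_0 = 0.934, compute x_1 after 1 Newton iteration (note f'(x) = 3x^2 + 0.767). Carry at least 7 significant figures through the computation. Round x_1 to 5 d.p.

x_0 = 0.934000: f = -4.408841, f' = 3.384068 → x_1 = 0.934000 - (-4.408841)/(3.384068) = 2.236823

2.23682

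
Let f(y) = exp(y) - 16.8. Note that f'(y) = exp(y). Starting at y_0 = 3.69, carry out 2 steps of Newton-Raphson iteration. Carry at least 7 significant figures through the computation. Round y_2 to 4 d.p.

2.8592

y_0 = 3.690000: f = 23.244847, f' = 40.044847 → y_1 = 3.690000 - (23.244847)/(40.044847) = 3.109530
y_1 = 3.109530: f = 5.610501, f' = 22.410501 → y_2 = 3.109530 - (5.610501)/(22.410501) = 2.859178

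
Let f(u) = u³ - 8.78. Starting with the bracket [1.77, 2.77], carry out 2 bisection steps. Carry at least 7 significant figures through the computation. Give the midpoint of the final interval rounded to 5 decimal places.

f(1.770000) = -3.234767, f(2.770000) = 12.473933 (opposite signs)
step 1: m = 2.270000, f(m) = 2.917083 > 0 → root in [1.770000, 2.270000]
step 2: m = 2.020000, f(m) = -0.537592 < 0 → root in [2.020000, 2.270000]
Midpoint of [2.020000, 2.270000] = 2.145000

2.14500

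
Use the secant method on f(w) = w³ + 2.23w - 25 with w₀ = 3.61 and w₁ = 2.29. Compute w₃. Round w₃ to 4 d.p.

2.6858

f(w_0) = 30.096181, f(w_1) = -7.884311
w_2 = 2.290000 - (-7.884311)·(2.290000 - 3.610000)/(-7.884311 - (30.096181)) = 2.564017; f(w_2) = -2.425930
w_3 = 2.564017 - (-2.425930)·(2.564017 - 2.290000)/(-2.425930 - (-7.884311)) = 2.685801; f(w_3) = 0.363437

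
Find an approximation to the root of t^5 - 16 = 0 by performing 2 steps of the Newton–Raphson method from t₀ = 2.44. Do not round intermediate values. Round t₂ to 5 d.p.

1.81777

f'(t) = 5t⁴
t_0 = 2.440000: f = 70.486661, f' = 177.226765 → t_1 = 2.440000 - (70.486661)/(177.226765) = 2.042280
t_1 = 2.042280: f = 19.528447, f' = 86.982320 → t_2 = 2.042280 - (19.528447)/(86.982320) = 1.817769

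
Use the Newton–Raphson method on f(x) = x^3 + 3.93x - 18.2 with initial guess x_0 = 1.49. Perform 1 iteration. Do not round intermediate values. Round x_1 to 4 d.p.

f'(x) = 3x^2 + 3.93
x_0 = 1.490000: f = -9.036351, f' = 10.590300 → x_1 = 1.490000 - (-9.036351)/(10.590300) = 2.343267

2.3433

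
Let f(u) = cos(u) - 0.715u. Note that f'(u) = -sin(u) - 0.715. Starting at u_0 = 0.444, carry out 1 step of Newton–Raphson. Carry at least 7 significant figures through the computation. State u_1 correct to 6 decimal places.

u_0 = 0.444000: f = 0.585581, f' = -1.144555 → u_1 = 0.444000 - (0.585581)/(-1.144555) = 0.955623

0.955623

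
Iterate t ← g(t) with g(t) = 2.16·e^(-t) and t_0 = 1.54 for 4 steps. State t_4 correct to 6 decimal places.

1.240345

t_1 = g(1.540000) = 0.463063
t_2 = g(0.463063) = 1.359402
t_3 = g(1.359402) = 0.554719
t_4 = g(0.554719) = 1.240345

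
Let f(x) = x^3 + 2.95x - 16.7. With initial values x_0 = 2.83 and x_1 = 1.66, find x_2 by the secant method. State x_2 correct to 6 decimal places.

Secant update: x_(k+1) = x_k − f(x_k)·(x_k − x_(k-1))/(f(x_k) − f(x_(k-1))).
f(x_0) = 14.313687, f(x_1) = -7.228704
x_2 = 1.660000 - (-7.228704)·(1.660000 - 2.830000)/(-7.228704 - (14.313687)) = 2.052602; f(x_2) = -1.996854

2.052602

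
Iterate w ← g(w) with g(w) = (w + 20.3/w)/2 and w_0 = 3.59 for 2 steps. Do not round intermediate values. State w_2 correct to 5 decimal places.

4.50703

w_1 = g(3.590000) = 4.622298
w_2 = g(4.622298) = 4.507026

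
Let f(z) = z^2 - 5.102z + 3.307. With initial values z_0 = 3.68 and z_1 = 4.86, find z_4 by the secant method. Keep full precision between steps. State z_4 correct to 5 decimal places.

f(z_0) = -1.925960, f(z_1) = 2.130880
z_2 = 4.860000 - (2.130880)·(4.860000 - 3.680000)/(2.130880 - (-1.925960)) = 4.240198; f(z_2) = -0.347212
z_3 = 4.240198 - (-0.347212)·(4.240198 - 4.860000)/(-0.347212 - (2.130880)) = 4.327040; f(z_3) = -0.046283
z_4 = 4.327040 - (-0.046283)·(4.327040 - 4.240198)/(-0.046283 - (-0.347212)) = 4.340396; f(z_4) = 0.001338

4.34040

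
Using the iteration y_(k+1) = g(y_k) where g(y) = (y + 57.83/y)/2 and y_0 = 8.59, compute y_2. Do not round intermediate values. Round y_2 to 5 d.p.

7.60481

y_1 = g(8.590000) = 7.661123
y_2 = g(7.661123) = 7.604812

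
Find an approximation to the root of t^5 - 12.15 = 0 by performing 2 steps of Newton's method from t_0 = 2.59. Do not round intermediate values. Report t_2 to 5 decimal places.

1.81975

f'(t) = 5t^4
t_0 = 2.590000: f = 104.396389, f' = 224.993028 → t_1 = 2.590000 - (104.396389)/(224.993028) = 2.126002
t_1 = 2.126002: f = 31.282818, f' = 102.146717 → t_2 = 2.126002 - (31.282818)/(102.146717) = 1.819748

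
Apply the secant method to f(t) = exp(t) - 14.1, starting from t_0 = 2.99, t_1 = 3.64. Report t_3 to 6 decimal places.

2.702362

Secant update: t_(k+1) = t_k − f(t_k)·(t_k − t_(k-1))/(f(t_k) − f(t_(k-1))).
f(t_0) = 5.785682, f(t_1) = 23.991837
t_2 = 3.640000 - (23.991837)·(3.640000 - 2.990000)/(23.991837 - (5.785682)) = 2.783438; f(t_2) = 2.074539
t_3 = 2.783438 - (2.074539)·(2.783438 - 3.640000)/(2.074539 - (23.991837)) = 2.702362; f(t_3) = 0.814922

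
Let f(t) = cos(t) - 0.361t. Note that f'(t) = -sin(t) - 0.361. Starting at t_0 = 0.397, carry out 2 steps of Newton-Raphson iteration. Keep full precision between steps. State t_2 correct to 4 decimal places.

1.1520

t_0 = 0.397000: f = 0.778908, f' = -0.747653 → t_1 = 0.397000 - (0.778908)/(-0.747653) = 1.438804
t_1 = 1.438804: f = -0.387798, f' = -1.352302 → t_2 = 1.438804 - (-0.387798)/(-1.352302) = 1.152035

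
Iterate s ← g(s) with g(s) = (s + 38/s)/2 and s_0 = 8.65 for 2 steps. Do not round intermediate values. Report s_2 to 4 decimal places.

6.1742

s_1 = g(8.650000) = 6.521532
s_2 = g(6.521532) = 6.174192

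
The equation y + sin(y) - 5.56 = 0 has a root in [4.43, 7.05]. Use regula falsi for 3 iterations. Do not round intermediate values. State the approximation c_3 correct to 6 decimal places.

f(4.430000) = -2.090392, f(7.050000) = 2.183845
step 1: c = 5.711358, f(c) = -0.389812 < 0 → new bracket [5.711358, 7.050000]
step 2: c = 5.914112, f(c) = -0.006640 < 0 → new bracket [5.914112, 7.050000]
step 3: c = 5.917555, f(c) = 0.000017 > 0 → new bracket [5.914112, 5.917555]

5.917555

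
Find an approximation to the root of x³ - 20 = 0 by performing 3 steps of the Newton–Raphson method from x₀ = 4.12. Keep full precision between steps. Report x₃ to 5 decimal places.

2.71550

Newton update: x ← x − f(x)/f'(x).
f'(x) = 3x²
x_0 = 4.120000: f = 49.934528, f' = 50.923200 → x_1 = 4.120000 - (49.934528)/(50.923200) = 3.139415
x_1 = 3.139415: f = 10.941843, f' = 29.567779 → x_2 = 3.139415 - (10.941843)/(29.567779) = 2.769355
x_2 = 2.769355: f = 1.239096, f' = 23.007986 → x_3 = 2.769355 - (1.239096)/(23.007986) = 2.715500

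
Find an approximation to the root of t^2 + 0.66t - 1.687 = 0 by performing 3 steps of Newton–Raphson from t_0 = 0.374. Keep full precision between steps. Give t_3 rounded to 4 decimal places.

f'(t) = 2t + 0.66
t_0 = 0.374000: f = -1.300284, f' = 1.408000 → t_1 = 0.374000 - (-1.300284)/(1.408000) = 1.297497
t_1 = 1.297497: f = 0.852847, f' = 3.254994 → t_2 = 1.297497 - (0.852847)/(3.254994) = 1.035485
t_2 = 1.035485: f = 0.068650, f' = 2.730971 → t_3 = 1.035485 - (0.068650)/(2.730971) = 1.010348

1.0103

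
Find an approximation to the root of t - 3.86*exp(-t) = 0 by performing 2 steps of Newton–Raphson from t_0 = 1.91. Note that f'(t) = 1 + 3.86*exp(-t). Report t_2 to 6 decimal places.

1.178537

Newton update: t ← t − f(t)/f'(t).
t_0 = 1.910000: f = 1.338410, f' = 1.571590 → t_1 = 1.910000 - (1.338410)/(1.571590) = 1.058372
t_1 = 1.058372: f = -0.281125, f' = 2.339498 → t_2 = 1.058372 - (-0.281125)/(2.339498) = 1.178537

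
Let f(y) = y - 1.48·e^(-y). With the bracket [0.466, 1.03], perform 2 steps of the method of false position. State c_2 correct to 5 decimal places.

0.72113

f(0.466000) = -0.462711, f(1.030000) = 0.501630
step 1: c = 0.736619, f(c) = 0.028099 > 0 → new bracket [0.466000, 0.736619]
step 2: c = 0.721126, f(c) = 0.001543 > 0 → new bracket [0.466000, 0.721126]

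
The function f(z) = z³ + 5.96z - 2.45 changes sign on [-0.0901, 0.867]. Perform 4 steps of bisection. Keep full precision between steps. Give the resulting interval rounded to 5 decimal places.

[0.38845, 0.44827]

f(-0.090100) = -2.987727, f(0.867000) = 3.369034 (opposite signs)
step 1: m = 0.388450, f(m) = -0.076223 < 0 → root in [0.388450, 0.867000]
step 2: m = 0.627725, f(m) = 1.538589 > 0 → root in [0.388450, 0.627725]
step 3: m = 0.508088, f(m) = 0.709366 > 0 → root in [0.388450, 0.508088]
step 4: m = 0.448269, f(m) = 0.311759 > 0 → root in [0.388450, 0.448269]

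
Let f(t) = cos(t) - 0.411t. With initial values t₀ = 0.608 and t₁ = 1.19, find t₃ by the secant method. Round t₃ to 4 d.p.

1.1010

Secant update: t_(k+1) = t_k − f(t_k)·(t_k − t_(k-1))/(f(t_k) − f(t_(k-1))).
f(t_0) = 0.570904, f(t_1) = -0.117430
t_2 = 1.190000 - (-0.117430)·(1.190000 - 0.608000)/(-0.117430 - (0.570904)) = 1.090711; f(t_2) = 0.013573
t_3 = 1.090711 - (0.013573)·(1.090711 - 1.190000)/(0.013573 - (-0.117430)) = 1.100998; f(t_3) = 0.000196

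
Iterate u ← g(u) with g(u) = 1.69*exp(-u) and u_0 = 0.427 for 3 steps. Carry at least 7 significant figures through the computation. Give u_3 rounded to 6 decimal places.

u_1 = g(0.427000) = 1.102663
u_2 = g(1.102663) = 0.561056
u_3 = g(0.561056) = 0.964325

0.964325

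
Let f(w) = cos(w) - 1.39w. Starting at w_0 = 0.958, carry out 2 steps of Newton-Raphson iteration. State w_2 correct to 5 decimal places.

f'(w) = -sin(w) - 1.39
w_0 = 0.958000: f = -0.756463, f' = -2.208043 → w_1 = 0.958000 - (-0.756463)/(-2.208043) = 0.615406
w_1 = 0.615406: f = -0.038875, f' = -1.967290 → w_2 = 0.615406 - (-0.038875)/(-1.967290) = 0.595645

0.59565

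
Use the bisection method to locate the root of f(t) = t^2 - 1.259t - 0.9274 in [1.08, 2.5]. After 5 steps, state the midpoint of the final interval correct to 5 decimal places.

1.76781

f(1.080000) = -1.120720, f(2.500000) = 2.175100 (opposite signs)
step 1: m = 1.790000, f(m) = 0.023090 > 0 → root in [1.080000, 1.790000]
step 2: m = 1.435000, f(m) = -0.674840 < 0 → root in [1.435000, 1.790000]
step 3: m = 1.612500, f(m) = -0.357381 < 0 → root in [1.612500, 1.790000]
step 4: m = 1.701250, f(m) = -0.175022 < 0 → root in [1.701250, 1.790000]
step 5: m = 1.745625, f(m) = -0.077935 < 0 → root in [1.745625, 1.790000]
Midpoint of [1.745625, 1.790000] = 1.767813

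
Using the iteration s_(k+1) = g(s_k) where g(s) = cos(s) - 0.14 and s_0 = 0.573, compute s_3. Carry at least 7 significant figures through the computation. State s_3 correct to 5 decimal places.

s_1 = g(0.573000) = 0.700278
s_2 = g(0.700278) = 0.624663
s_3 = g(0.624663) = 0.671160

0.67116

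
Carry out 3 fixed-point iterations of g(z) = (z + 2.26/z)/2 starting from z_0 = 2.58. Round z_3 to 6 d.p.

1.503400

z_1 = g(2.580000) = 1.727984
z_2 = g(1.727984) = 1.517933
z_3 = g(1.517933) = 1.503400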